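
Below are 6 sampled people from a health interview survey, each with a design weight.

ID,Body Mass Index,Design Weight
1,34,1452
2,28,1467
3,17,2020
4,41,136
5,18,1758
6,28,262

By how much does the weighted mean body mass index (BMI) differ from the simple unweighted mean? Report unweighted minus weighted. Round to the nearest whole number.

Unweighted sum = 34 + 28 + 17 + 41 + 18 + 28 = 166
Unweighted mean = 166 / 6 = 27.666667
Weighted sum = 34×1452 + 28×1467 + 17×2020 + 41×136 + 18×1758 + 28×262
  = 49368 + 41076 + 34340 + 5576 + 31644 + 7336 = 169340
Sum of weights = 1452 + 1467 + 2020 + 136 + 1758 + 262 = 7095
Weighted mean = 169340 / 7095 = 23.867512
Difference (unweighted minus weighted) = 3.7991543

4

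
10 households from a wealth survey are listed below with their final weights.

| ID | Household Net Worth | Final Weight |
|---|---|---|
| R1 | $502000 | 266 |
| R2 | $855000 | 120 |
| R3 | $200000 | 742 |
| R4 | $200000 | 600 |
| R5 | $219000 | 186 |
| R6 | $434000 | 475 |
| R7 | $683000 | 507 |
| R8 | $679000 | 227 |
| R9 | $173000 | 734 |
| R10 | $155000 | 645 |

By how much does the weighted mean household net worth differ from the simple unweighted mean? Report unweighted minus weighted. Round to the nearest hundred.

81500

Unweighted sum = 502000 + 855000 + 200000 + 200000 + 219000 + 434000 + 683000 + 679000 + 173000 + 155000 = 4100000
Unweighted mean = 4100000 / 10 = 410000
Weighted sum = 502000×266 + 855000×120 + 200000×742 + 200000×600 + 219000×186 + 434000×475 + 683000×507 + 679000×227 + 173000×734 + 155000×645
  = 1478787000
Sum of weights = 266 + 120 + 742 + 600 + 186 + 475 + 507 + 227 + 734 + 645 = 4502
Weighted mean = 1478787000 / 4502 = 328473.35
Difference (unweighted minus weighted) = 81526.655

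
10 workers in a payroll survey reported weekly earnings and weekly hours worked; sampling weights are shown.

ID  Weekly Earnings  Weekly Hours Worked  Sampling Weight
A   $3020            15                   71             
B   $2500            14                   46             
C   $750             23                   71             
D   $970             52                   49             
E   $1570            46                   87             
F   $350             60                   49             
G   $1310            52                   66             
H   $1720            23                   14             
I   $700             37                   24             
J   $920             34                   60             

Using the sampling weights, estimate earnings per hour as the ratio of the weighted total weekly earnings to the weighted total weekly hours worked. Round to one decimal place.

39.3

Σ wᵢ·y = 3020×71 + 2500×46 + 750×71 + 970×49 + 1570×87 + 350×49 + 1310×66 + 1720×14 + 700×24 + 920×60
  = 766480
Σ wᵢ·x = 19514
Ratio = 766480 / 19514 = 39.278467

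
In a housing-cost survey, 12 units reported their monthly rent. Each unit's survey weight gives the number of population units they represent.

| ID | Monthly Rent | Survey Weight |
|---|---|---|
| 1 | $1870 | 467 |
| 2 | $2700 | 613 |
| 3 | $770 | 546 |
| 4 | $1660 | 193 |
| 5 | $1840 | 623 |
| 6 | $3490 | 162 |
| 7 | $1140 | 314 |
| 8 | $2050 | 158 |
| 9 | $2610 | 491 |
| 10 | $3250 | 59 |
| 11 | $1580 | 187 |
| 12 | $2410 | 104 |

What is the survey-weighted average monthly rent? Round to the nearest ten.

1960

Weighted sum = 1870×467 + 2700×613 + 770×546 + 1660×193 + 1840×623 + 3490×162 + 1140×314 + 2050×158 + 2610×491 + 3250×59 + 1580×187 + 2410×104
  = 873290 + 1655100 + 420420 + 320380 + 1146320 + 565380 + 357960 + 323900 + 1281510 + 191750 + 295460 + 250640 = 7682110
Sum of weights = 467 + 613 + 546 + 193 + 623 + 162 + 314 + 158 + 491 + 59 + 187 + 104 = 3917
Weighted mean = 7682110 / 3917 = 1961.2229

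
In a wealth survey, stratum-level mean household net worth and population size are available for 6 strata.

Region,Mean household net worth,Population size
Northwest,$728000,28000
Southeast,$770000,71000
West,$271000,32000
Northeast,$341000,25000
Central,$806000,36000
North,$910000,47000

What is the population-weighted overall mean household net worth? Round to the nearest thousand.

Σ Nₕ·x̄ₕ = 728000×28000 + 770000×71000 + 271000×32000 + 341000×25000 + 806000×36000 + 910000×47000
  = 20384000000 + 54670000000 + 8672000000 + 8525000000 + 29016000000 + 42770000000 = 164037000000
Σ Nₕ = 239000
Overall mean = 164037000000 / 239000 = 686347.28

686000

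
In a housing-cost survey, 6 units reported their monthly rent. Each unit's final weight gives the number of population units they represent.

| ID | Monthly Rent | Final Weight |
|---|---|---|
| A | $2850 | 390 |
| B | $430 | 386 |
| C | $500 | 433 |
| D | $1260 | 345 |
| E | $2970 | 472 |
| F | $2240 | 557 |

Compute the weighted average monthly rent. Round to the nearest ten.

1770

Weighted sum = 2850×390 + 430×386 + 500×433 + 1260×345 + 2970×472 + 2240×557
  = 1111500 + 165980 + 216500 + 434700 + 1401840 + 1247680 = 4578200
Sum of weights = 390 + 386 + 433 + 345 + 472 + 557 = 2583
Weighted mean = 4578200 / 2583 = 1772.4352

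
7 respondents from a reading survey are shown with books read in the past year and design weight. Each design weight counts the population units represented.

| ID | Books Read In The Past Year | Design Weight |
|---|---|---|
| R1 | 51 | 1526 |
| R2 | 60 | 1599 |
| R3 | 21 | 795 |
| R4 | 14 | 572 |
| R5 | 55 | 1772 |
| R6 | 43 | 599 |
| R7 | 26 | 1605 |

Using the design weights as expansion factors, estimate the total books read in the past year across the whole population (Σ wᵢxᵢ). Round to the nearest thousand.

Weighted total = 363416

363000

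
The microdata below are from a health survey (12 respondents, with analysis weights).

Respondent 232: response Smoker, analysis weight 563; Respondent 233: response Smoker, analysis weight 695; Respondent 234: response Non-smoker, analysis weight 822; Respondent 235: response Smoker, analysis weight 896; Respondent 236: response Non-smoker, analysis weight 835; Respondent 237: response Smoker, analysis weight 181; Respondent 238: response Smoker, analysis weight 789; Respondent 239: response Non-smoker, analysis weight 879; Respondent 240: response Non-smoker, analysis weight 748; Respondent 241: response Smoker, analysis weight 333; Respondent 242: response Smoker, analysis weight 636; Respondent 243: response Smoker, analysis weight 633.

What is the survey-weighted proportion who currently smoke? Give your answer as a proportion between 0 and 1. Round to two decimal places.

0.59

Sum of weights for 'Smoker' = 563 + 695 + 896 + 181 + 789 + 333 + 636 + 633 = 4726
Total weight = 563 + 695 + 822 + 896 + 835 + 181 + 789 + 879 + 748 + 333 + 636 + 633 = 8010
Weighted proportion = 4726 / 8010 = 0.59001248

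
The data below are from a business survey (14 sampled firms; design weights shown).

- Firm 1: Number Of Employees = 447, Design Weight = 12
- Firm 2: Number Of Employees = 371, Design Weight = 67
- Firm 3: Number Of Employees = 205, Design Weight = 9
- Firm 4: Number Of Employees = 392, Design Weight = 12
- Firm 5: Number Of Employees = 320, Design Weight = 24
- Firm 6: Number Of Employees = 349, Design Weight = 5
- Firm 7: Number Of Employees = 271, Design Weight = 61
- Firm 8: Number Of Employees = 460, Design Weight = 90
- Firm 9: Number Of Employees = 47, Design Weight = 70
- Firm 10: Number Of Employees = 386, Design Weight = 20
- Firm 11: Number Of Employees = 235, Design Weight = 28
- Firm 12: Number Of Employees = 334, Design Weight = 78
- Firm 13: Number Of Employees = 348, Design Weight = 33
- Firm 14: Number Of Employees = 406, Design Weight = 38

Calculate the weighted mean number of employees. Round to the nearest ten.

Weighted sum = 174680
Sum of weights = 547
Weighted mean = 174680 / 547 = 319.34186

320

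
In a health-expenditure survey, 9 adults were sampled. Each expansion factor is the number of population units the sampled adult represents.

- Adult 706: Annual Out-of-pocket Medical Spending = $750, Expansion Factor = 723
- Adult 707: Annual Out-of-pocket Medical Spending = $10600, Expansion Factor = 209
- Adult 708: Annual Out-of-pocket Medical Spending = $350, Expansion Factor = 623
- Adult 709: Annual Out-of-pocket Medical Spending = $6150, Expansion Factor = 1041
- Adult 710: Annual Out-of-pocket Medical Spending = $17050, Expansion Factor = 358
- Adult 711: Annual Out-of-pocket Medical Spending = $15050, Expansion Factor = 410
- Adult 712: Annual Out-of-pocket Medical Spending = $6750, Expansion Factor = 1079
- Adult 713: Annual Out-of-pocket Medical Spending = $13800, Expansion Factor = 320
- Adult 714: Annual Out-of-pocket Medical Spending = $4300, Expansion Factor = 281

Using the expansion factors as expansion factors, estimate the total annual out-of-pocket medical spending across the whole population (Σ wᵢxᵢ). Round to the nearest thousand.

Weighted total = 750×723 + 10600×209 + 350×623 + 6150×1041 + 17050×358 + 15050×410 + 6750×1079 + 13800×320 + 4300×281
  = 34559800

34560000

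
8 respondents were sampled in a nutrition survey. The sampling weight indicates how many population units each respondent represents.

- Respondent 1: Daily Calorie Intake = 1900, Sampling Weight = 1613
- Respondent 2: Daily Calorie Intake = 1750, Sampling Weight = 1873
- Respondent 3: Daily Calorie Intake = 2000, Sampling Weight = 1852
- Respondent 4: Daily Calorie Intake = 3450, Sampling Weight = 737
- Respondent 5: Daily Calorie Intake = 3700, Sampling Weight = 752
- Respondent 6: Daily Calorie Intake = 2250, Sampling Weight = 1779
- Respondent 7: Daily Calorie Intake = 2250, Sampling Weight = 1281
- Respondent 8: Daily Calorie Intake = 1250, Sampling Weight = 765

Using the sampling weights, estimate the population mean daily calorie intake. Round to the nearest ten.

Weighted sum = 23212750
Sum of weights = 1613 + 1873 + 1852 + 737 + 752 + 1779 + 1281 + 765 = 10652
Weighted mean = 23212750 / 10652 = 2179.1917

2180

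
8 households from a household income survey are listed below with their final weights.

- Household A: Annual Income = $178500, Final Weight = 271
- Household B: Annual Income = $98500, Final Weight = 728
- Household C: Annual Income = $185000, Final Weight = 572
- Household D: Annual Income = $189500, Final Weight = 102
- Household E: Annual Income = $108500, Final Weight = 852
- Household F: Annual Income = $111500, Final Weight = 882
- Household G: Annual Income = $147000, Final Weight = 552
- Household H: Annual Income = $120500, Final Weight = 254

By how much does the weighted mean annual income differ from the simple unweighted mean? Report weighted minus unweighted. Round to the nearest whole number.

-12357

Unweighted sum = 178500 + 98500 + 185000 + 189500 + 108500 + 111500 + 147000 + 120500 = 1139000
Unweighted mean = 1139000 / 8 = 142375
Weighted sum = 178500×271 + 98500×728 + 185000×572 + 189500×102 + 108500×852 + 111500×882 + 147000×552 + 120500×254
  = 48373500 + 71708000 + 105820000 + 19329000 + 92442000 + 98343000 + 81144000 + 30607000 = 547766500
Sum of weights = 271 + 728 + 572 + 102 + 852 + 882 + 552 + 254 = 4213
Weighted mean = 547766500 / 4213 = 130018.16
Difference (weighted minus unweighted) = -12356.842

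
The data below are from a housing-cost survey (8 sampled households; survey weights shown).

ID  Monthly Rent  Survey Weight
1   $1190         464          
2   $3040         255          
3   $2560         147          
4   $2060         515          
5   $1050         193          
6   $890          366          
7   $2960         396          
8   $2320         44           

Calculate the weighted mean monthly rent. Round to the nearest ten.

Weighted sum = 1190×464 + 3040×255 + 2560×147 + 2060×515 + 1050×193 + 890×366 + 2960×396 + 2320×44
  = 552160 + 775200 + 376320 + 1060900 + 202650 + 325740 + 1172160 + 102080 = 4567210
Sum of weights = 464 + 255 + 147 + 515 + 193 + 366 + 396 + 44 = 2380
Weighted mean = 4567210 / 2380 = 1918.9958

1920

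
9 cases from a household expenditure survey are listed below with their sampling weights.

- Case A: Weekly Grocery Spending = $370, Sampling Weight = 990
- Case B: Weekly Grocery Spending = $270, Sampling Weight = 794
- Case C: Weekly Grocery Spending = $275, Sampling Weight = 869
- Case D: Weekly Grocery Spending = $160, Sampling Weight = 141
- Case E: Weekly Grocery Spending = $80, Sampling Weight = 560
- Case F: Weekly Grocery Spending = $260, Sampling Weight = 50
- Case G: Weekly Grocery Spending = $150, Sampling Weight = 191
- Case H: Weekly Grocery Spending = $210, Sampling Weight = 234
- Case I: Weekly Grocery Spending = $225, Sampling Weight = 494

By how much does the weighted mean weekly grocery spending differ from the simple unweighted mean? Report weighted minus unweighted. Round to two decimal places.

29.68

Unweighted sum = 370 + 270 + 275 + 160 + 80 + 260 + 150 + 210 + 225 = 2000
Unweighted mean = 2000 / 9 = 222.22222
Weighted sum = 370×990 + 270×794 + 275×869 + 160×141 + 80×560 + 260×50 + 150×191 + 210×234 + 225×494
  = 366300 + 214380 + 238975 + 22560 + 44800 + 13000 + 28650 + 49140 + 111150 = 1088955
Sum of weights = 990 + 794 + 869 + 141 + 560 + 50 + 191 + 234 + 494 = 4323
Weighted mean = 1088955 / 4323 = 251.89799
Difference (weighted minus unweighted) = 29.675765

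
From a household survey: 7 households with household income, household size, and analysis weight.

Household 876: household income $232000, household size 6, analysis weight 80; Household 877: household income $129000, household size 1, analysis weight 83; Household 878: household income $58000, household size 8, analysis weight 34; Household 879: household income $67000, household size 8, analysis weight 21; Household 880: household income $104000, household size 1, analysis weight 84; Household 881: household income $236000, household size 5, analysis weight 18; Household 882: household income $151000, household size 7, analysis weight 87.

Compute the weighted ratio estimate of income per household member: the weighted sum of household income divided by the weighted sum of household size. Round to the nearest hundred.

Σ wᵢ·y = 232000×80 + 129000×83 + 58000×34 + 67000×21 + 104000×84 + 236000×18 + 151000×87
  = 58767000
Σ wᵢ·x = 6×80 + 1×83 + 8×34 + 8×21 + 1×84 + 5×18 + 7×87
  = 480 + 83 + 272 + 168 + 84 + 90 + 609 = 1786
Ratio = 58767000 / 1786 = 32904.255

32900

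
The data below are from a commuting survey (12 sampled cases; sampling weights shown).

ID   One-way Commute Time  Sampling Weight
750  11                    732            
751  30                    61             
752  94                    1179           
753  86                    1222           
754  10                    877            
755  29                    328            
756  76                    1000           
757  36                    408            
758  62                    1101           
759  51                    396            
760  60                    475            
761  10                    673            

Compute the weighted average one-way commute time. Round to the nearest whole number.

Weighted sum = 458458
Sum of weights = 732 + 61 + 1179 + 1222 + 877 + 328 + 1000 + 408 + 1101 + 396 + 475 + 673 = 8452
Weighted mean = 458458 / 8452 = 54.242546

54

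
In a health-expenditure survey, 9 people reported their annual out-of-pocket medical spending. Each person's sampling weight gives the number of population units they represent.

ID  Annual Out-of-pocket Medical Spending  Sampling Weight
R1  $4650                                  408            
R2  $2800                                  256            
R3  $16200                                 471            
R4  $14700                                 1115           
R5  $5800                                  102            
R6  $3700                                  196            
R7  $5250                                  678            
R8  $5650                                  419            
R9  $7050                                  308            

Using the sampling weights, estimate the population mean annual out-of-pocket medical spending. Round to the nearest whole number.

Weighted sum = 4650×408 + 2800×256 + 16200×471 + 14700×1115 + 5800×102 + 3700×196 + 5250×678 + 5650×419 + 7050×308
  = 36049750
Sum of weights = 408 + 256 + 471 + 1115 + 102 + 196 + 678 + 419 + 308 = 3953
Weighted mean = 36049750 / 3953 = 9119.5927

9120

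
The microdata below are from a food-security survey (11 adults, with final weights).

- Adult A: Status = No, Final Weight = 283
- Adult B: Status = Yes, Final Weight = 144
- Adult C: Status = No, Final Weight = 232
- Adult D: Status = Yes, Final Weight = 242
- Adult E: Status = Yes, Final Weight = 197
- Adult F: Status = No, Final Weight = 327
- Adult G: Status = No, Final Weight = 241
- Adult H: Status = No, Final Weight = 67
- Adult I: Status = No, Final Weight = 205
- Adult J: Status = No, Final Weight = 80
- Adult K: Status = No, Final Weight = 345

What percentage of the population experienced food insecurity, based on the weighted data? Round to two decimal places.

24.67

Sum of weights for 'Yes' = 144 + 242 + 197 = 583
Total weight = 283 + 144 + 232 + 242 + 197 + 327 + 241 + 67 + 205 + 80 + 345 = 2363
Weighted proportion = 583 / 2363 = 0.24672027 → 24.672027%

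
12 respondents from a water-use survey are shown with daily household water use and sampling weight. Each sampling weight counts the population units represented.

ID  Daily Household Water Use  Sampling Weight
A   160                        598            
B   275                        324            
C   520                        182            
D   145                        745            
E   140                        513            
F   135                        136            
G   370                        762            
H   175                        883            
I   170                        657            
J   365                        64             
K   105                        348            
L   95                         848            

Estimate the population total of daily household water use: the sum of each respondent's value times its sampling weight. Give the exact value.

Weighted total = 160×598 + 275×324 + 520×182 + 145×745 + 140×513 + 135×136 + 370×762 + 175×883 + 170×657 + 365×64 + 105×348 + 95×848
  = 1166240

1166240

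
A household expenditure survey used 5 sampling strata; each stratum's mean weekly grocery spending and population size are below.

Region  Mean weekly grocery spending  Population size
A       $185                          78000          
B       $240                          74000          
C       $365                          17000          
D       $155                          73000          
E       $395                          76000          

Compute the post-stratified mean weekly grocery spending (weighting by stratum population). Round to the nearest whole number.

251

Σ Nₕ·x̄ₕ = 185×78000 + 240×74000 + 365×17000 + 155×73000 + 395×76000
  = 79730000
Σ Nₕ = 318000
Overall mean = 79730000 / 318000 = 250.72327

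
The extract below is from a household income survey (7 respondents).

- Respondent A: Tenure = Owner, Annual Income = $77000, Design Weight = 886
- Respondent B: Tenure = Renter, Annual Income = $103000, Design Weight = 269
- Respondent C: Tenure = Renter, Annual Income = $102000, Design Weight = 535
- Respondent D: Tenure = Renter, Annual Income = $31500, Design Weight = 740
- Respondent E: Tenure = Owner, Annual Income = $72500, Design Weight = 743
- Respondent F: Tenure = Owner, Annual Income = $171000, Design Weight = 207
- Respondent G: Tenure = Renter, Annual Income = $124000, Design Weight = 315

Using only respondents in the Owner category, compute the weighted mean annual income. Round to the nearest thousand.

Owner rows: A, E, F
Weighted sum = 77000×886 + 72500×743 + 171000×207
  = 68222000 + 53867500 + 35397000 = 157486500
Sum of weights = 1836
Weighted mean = 157486500 / 1836 = 85776.961

86000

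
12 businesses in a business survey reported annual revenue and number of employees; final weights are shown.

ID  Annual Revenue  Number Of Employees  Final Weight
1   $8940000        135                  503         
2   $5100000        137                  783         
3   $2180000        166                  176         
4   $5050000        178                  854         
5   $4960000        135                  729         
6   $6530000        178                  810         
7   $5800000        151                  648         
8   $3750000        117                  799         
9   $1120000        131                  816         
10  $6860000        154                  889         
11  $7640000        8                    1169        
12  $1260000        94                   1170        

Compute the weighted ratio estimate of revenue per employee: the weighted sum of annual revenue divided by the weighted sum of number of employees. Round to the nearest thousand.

Σ wᵢ·y = 8940000×503 + 5100000×783 + 2180000×176 + 5050000×854 + 4960000×729 + 6530000×810 + 5800000×648 + 3750000×799 + 1120000×816 + 6860000×889 + 7640000×1169 + 1260000×1170
  = 46264110000
Σ wᵢ·x = 135×503 + 137×783 + 166×176 + 178×854 + 135×729 + 178×810 + 151×648 + 117×799 + 131×816 + 154×889 + 8×1169 + 94×1170
  = 1153464
Ratio = 46264110000 / 1153464 = 40108.846

40000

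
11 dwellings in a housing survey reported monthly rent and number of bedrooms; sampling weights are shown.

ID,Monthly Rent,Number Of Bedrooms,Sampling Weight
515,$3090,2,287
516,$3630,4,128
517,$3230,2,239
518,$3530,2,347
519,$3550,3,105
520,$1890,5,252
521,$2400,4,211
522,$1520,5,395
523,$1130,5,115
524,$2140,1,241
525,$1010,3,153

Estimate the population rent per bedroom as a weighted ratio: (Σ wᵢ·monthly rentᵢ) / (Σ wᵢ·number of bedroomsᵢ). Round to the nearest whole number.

Σ wᵢ·y = 3090×287 + 3630×128 + 3230×239 + 3530×347 + 3550×105 + 1890×252 + 2400×211 + 1520×395 + 1130×115 + 2140×241 + 1010×153
  = 6104400
Σ wᵢ·x = 2×287 + 4×128 + 2×239 + 2×347 + 3×105 + 5×252 + 4×211 + 5×395 + 5×115 + 1×241 + 3×153
  = 7927
Ratio = 6104400 / 7927 = 770.07695

770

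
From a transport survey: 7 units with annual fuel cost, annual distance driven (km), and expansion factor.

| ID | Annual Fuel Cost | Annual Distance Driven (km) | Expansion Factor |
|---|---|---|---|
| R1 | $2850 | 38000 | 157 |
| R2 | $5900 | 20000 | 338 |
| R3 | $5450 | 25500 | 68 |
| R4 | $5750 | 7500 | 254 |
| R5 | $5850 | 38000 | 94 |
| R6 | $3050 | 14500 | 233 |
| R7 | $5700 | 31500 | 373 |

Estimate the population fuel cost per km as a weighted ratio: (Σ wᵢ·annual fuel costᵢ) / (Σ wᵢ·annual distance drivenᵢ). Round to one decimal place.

0.2

Σ wᵢ·y = 2850×157 + 5900×338 + 5450×68 + 5750×254 + 5850×94 + 3050×233 + 5700×373
  = 447450 + 1994200 + 370600 + 1460500 + 549900 + 710650 + 2126100 = 7659400
Σ wᵢ·x = 38000×157 + 20000×338 + 25500×68 + 7500×254 + 38000×94 + 14500×233 + 31500×373
  = 5966000 + 6760000 + 1734000 + 1905000 + 3572000 + 3378500 + 11749500 = 35065000
Ratio = 7659400 / 35065000 = 0.21843434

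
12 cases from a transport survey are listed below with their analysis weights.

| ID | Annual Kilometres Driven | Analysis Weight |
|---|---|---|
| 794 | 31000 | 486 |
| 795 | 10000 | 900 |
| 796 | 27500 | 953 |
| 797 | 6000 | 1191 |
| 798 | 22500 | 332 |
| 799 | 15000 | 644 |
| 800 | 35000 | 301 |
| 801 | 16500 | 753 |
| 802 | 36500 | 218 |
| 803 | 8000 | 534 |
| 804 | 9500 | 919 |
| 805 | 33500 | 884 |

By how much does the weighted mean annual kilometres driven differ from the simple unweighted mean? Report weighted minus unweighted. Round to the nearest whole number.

-2669

Unweighted sum = 251000
Unweighted mean = 251000 / 12 = 20916.667
Weighted sum = 31000×486 + 10000×900 + 27500×953 + 6000×1191 + 22500×332 + 15000×644 + 35000×301 + 16500×753 + 36500×218 + 8000×534 + 9500×919 + 33500×884
  = 15066000 + 9000000 + 26207500 + 7146000 + 7470000 + 9660000 + 10535000 + 12424500 + 7957000 + 4272000 + 8730500 + 29614000 = 148082500
Sum of weights = 8115
Weighted mean = 148082500 / 8115 = 18247.998
Difference (weighted minus unweighted) = -2668.6691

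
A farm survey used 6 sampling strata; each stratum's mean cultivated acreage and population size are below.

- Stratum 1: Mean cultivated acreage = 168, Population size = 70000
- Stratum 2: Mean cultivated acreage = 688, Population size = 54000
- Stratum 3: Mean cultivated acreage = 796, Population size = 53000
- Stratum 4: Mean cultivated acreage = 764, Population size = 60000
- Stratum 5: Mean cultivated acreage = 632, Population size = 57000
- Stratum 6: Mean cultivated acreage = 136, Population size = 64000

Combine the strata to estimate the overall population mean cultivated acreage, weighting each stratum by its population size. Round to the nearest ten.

Σ Nₕ·x̄ₕ = 168×70000 + 688×54000 + 796×53000 + 764×60000 + 632×57000 + 136×64000
  = 181668000
Σ Nₕ = 70000 + 54000 + 53000 + 60000 + 57000 + 64000 = 358000
Overall mean = 181668000 / 358000 = 507.45251

510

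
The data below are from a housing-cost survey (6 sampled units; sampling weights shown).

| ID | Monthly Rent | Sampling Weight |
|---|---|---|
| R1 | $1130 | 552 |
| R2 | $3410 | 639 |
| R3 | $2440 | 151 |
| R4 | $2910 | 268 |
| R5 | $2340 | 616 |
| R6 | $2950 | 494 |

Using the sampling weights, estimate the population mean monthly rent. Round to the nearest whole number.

2518

Weighted sum = 1130×552 + 3410×639 + 2440×151 + 2910×268 + 2340×616 + 2950×494
  = 623760 + 2178990 + 368440 + 779880 + 1441440 + 1457300 = 6849810
Sum of weights = 552 + 639 + 151 + 268 + 616 + 494 = 2720
Weighted mean = 6849810 / 2720 = 2518.3125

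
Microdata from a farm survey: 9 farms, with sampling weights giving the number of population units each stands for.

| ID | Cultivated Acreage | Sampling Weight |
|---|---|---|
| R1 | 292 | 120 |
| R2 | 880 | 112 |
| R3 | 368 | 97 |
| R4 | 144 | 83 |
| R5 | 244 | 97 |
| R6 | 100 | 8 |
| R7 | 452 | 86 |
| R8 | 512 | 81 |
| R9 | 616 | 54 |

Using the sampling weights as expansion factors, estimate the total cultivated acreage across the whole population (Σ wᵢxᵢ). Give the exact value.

319324

Weighted total = 292×120 + 880×112 + 368×97 + 144×83 + 244×97 + 100×8 + 452×86 + 512×81 + 616×54
  = 35040 + 98560 + 35696 + 11952 + 23668 + 800 + 38872 + 41472 + 33264 = 319324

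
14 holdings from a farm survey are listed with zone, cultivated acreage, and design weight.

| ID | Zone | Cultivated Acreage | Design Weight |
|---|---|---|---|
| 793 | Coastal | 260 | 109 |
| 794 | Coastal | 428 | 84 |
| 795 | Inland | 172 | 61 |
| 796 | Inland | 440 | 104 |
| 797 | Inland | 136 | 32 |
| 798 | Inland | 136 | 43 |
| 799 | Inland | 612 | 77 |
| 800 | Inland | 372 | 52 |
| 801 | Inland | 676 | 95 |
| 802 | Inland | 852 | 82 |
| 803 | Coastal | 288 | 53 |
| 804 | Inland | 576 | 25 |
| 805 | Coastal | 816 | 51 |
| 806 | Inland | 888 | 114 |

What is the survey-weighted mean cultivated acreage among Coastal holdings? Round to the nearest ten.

Coastal rows: 793, 794, 803, 805
Weighted sum = 121172
Sum of weights = 109 + 84 + 53 + 51 = 297
Weighted mean = 121172 / 297 = 407.98653

410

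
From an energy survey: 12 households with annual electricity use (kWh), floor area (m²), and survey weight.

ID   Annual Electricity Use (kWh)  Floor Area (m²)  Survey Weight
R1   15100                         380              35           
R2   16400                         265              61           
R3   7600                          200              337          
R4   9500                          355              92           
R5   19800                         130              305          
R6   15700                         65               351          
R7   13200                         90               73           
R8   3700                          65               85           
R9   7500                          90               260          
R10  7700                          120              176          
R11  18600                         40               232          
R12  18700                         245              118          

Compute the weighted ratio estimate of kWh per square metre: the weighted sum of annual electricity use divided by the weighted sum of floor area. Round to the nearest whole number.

96

Σ wᵢ·y = 27618900
Σ wᵢ·x = 380×35 + 265×61 + 200×337 + 355×92 + 130×305 + 65×351 + 90×73 + 65×85 + 90×260 + 120×176 + 40×232 + 245×118
  = 13300 + 16165 + 67400 + 32660 + 39650 + 22815 + 6570 + 5525 + 23400 + 21120 + 9280 + 28910 = 286795
Ratio = 27618900 / 286795 = 96.301888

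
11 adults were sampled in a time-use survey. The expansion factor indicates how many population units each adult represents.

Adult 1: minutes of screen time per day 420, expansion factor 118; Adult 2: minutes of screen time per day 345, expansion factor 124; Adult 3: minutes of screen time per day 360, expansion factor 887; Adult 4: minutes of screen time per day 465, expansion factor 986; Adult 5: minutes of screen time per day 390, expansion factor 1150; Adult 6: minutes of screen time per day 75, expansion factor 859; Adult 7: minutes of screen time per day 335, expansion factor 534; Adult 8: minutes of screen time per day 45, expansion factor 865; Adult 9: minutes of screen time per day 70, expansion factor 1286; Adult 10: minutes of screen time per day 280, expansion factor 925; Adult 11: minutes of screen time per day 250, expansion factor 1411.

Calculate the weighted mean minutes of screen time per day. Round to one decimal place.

251.8

Weighted sum = 420×118 + 345×124 + 360×887 + 465×986 + 390×1150 + 75×859 + 335×534 + 45×865 + 70×1286 + 280×925 + 250×1411
  = 2302660
Sum of weights = 9145
Weighted mean = 2302660 / 9145 = 251.79442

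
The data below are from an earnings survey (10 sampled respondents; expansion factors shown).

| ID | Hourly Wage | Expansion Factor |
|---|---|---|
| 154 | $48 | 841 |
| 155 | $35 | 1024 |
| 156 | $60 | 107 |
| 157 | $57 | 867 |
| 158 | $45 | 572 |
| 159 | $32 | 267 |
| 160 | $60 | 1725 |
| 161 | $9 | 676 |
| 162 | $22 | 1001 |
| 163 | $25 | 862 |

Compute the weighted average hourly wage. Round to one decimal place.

Weighted sum = 319487
Sum of weights = 841 + 1024 + 107 + 867 + 572 + 267 + 1725 + 676 + 1001 + 862 = 7942
Weighted mean = 319487 / 7942 = 40.227525

40.2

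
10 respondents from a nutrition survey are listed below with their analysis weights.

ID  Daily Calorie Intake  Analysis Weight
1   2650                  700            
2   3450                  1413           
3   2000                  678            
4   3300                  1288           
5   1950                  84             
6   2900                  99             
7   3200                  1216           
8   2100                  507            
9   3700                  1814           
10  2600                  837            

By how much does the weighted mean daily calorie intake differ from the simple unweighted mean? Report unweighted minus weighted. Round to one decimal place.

-298.7

Unweighted sum = 2650 + 3450 + 2000 + 3300 + 1950 + 2900 + 3200 + 2100 + 3700 + 2600 = 27850
Unweighted mean = 27850 / 10 = 2785
Weighted sum = 2650×700 + 3450×1413 + 2000×678 + 3300×1288 + 1950×84 + 2900×99 + 3200×1216 + 2100×507 + 3700×1814 + 2600×837
  = 1855000 + 4874850 + 1356000 + 4250400 + 163800 + 287100 + 3891200 + 1064700 + 6711800 + 2176200 = 26631050
Sum of weights = 700 + 1413 + 678 + 1288 + 84 + 99 + 1216 + 507 + 1814 + 837 = 8636
Weighted mean = 26631050 / 8636 = 3083.7251
Difference (unweighted minus weighted) = -298.7251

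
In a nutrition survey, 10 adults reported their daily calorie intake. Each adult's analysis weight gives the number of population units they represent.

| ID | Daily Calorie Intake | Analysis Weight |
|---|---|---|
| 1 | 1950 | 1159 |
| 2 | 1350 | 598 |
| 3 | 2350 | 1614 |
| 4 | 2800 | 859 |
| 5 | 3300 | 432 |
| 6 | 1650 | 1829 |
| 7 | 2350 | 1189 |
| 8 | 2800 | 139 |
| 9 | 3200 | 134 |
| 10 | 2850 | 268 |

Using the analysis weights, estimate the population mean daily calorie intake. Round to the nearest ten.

2200

Weighted sum = 1950×1159 + 1350×598 + 2350×1614 + 2800×859 + 3300×432 + 1650×1829 + 2350×1189 + 2800×139 + 3200×134 + 2850×268
  = 2260050 + 807300 + 3792900 + 2405200 + 1425600 + 3017850 + 2794150 + 389200 + 428800 + 763800 = 18084850
Sum of weights = 1159 + 598 + 1614 + 859 + 432 + 1829 + 1189 + 139 + 134 + 268 = 8221
Weighted mean = 18084850 / 8221 = 2199.8358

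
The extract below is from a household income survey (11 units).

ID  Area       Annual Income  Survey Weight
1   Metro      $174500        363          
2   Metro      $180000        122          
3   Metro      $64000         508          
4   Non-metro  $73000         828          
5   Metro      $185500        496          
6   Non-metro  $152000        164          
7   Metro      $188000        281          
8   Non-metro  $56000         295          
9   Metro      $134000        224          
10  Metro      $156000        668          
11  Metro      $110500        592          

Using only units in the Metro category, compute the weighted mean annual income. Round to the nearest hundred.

Metro rows: 1, 2, 3, 5, 7, 9, 10, 11
Weighted sum = 174500×363 + 180000×122 + 64000×508 + 185500×496 + 188000×281 + 134000×224 + 156000×668 + 110500×592
  = 462291500
Sum of weights = 3254
Weighted mean = 462291500 / 3254 = 142068.68

142100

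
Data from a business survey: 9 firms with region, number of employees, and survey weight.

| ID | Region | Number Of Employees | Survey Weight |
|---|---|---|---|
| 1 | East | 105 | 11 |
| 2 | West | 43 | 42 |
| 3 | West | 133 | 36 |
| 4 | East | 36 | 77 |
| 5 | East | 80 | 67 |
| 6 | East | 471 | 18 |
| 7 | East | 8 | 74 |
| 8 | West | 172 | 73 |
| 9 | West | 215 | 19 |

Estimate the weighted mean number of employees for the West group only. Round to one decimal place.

136.7

West rows: 2, 3, 8, 9
Weighted sum = 43×42 + 133×36 + 172×73 + 215×19
  = 1806 + 4788 + 12556 + 4085 = 23235
Sum of weights = 42 + 36 + 73 + 19 = 170
Weighted mean = 23235 / 170 = 136.67647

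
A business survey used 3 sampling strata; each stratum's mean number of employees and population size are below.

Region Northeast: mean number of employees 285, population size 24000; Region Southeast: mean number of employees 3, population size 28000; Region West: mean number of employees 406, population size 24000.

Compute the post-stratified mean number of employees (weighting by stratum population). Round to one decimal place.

219.3

Σ Nₕ·x̄ₕ = 285×24000 + 3×28000 + 406×24000
  = 6840000 + 84000 + 9744000 = 16668000
Σ Nₕ = 76000
Overall mean = 16668000 / 76000 = 219.31579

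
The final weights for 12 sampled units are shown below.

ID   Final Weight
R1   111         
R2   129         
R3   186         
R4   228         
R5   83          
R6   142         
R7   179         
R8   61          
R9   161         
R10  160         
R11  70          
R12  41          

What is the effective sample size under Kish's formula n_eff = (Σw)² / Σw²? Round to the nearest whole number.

Σ wᵢ = 111 + 129 + 186 + 228 + 83 + 142 + 179 + 61 + 161 + 160 + 70 + 41 = 1551
Σ wᵢ² = 236459
n_eff = 1551² / 236459 = 2405601 / 236459 = 10.173438

10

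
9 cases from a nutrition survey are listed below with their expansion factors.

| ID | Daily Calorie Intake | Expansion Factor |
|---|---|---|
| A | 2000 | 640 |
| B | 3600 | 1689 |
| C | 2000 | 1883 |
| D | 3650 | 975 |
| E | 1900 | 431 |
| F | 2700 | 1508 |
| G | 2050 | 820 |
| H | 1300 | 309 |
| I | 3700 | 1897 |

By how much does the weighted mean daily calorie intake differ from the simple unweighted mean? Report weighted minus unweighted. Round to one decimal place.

280.3

Unweighted sum = 22900
Unweighted mean = 22900 / 9 = 2544.4444
Weighted sum = 2000×640 + 3600×1689 + 2000×1883 + 3650×975 + 1900×431 + 2700×1508 + 2050×820 + 1300×309 + 3700×1897
  = 1280000 + 6080400 + 3766000 + 3558750 + 818900 + 4071600 + 1681000 + 401700 + 7018900 = 28677250
Sum of weights = 640 + 1689 + 1883 + 975 + 431 + 1508 + 820 + 309 + 1897 = 10152
Weighted mean = 28677250 / 10152 = 2824.7882
Difference (weighted minus unweighted) = 280.34377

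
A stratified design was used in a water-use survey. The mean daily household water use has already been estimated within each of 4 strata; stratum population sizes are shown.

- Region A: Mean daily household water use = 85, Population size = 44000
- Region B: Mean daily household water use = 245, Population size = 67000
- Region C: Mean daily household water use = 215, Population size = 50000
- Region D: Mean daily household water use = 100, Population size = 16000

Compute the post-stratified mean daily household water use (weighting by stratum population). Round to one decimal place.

183.6

Σ Nₕ·x̄ₕ = 85×44000 + 245×67000 + 215×50000 + 100×16000
  = 3740000 + 16415000 + 10750000 + 1600000 = 32505000
Σ Nₕ = 44000 + 67000 + 50000 + 16000 = 177000
Overall mean = 32505000 / 177000 = 183.64407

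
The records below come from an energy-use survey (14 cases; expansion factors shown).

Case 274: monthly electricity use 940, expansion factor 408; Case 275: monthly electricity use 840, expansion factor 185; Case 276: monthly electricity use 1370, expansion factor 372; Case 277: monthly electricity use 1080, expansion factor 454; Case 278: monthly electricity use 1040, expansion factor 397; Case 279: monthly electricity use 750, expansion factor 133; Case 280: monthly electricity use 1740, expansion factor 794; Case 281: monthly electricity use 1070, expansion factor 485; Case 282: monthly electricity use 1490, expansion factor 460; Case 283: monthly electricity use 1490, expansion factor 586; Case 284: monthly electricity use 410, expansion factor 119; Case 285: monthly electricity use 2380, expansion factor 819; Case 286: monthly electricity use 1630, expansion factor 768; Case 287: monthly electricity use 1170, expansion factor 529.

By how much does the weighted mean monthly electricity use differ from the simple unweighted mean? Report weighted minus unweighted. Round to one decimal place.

Unweighted sum = 17400
Unweighted mean = 17400 / 14 = 1242.8571
Weighted sum = 9379340
Sum of weights = 6509
Weighted mean = 9379340 / 6509 = 1440.9802
Difference (weighted minus unweighted) = 198.12304

198.1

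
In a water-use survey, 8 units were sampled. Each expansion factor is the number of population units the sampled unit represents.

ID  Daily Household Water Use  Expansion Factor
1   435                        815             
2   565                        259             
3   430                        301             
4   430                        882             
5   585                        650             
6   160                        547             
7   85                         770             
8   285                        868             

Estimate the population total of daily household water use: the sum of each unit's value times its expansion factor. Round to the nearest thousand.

Weighted total = 435×815 + 565×259 + 430×301 + 430×882 + 585×650 + 160×547 + 85×770 + 285×868
  = 1790150

1790000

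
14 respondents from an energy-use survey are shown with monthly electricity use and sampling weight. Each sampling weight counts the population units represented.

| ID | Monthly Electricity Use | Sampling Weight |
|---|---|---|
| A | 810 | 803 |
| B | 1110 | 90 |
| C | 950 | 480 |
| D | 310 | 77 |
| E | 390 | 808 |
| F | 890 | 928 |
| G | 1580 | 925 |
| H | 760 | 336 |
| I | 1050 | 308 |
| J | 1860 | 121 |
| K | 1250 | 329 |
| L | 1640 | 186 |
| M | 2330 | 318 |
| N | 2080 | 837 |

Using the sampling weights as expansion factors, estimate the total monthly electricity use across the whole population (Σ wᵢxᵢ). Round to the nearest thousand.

7835000

Weighted total = 7834750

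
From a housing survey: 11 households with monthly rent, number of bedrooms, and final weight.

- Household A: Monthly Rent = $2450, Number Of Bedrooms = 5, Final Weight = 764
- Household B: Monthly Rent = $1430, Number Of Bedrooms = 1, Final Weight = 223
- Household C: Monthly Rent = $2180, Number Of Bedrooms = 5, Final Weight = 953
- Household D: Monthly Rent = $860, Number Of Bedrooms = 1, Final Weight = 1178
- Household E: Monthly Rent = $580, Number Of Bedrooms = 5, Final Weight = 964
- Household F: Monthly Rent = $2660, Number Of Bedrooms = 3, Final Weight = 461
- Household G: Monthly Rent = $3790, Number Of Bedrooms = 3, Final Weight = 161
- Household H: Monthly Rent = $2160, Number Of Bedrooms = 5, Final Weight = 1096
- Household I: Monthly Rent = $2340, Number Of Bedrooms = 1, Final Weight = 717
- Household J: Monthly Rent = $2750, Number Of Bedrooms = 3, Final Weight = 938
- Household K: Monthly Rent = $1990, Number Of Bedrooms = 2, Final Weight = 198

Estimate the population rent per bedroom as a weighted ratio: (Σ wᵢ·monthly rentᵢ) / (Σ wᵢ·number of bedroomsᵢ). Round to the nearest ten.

Σ wᵢ·y = 2450×764 + 1430×223 + 2180×953 + 860×1178 + 580×964 + 2660×461 + 3790×161 + 2160×1096 + 2340×717 + 2750×938 + 1990×198
  = 14695540
Σ wᵢ·x = 5×764 + 1×223 + 5×953 + 1×1178 + 5×964 + 3×461 + 3×161 + 5×1096 + 1×717 + 3×938 + 2×198
  = 3820 + 223 + 4765 + 1178 + 4820 + 1383 + 483 + 5480 + 717 + 2814 + 396 = 26079
Ratio = 14695540 / 26079 = 563.5009

560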